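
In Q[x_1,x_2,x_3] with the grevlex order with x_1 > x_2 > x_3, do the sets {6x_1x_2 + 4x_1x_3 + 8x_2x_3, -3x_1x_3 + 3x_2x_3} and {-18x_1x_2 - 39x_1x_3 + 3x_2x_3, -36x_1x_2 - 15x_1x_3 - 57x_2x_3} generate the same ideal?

Yes, the ideals are equal.

Two ideals are equal iff their reduced Gröbner bases coincide (the reduced basis is unique for a fixed ordering).
Buchberger on the first generating set:
f_1 = 6x_1x_2 + 4x_1x_3 + 8x_2x_3, LT = x_1x_2.
f_2 = -3x_1x_3 + 3x_2x_3, LT = x_1x_3.

S(f_1,f_2): lcm = x_1x_2x_3. S = x_2^{2}x_3 + \tfrac{2}{3}x_1x_3^{2} + \tfrac{4}{3}x_2x_3^{2}.
  reduce S modulo (f_1, f_2):
  remainder x_2^{2}x_3 + 2x_2x_3^{2} ≠ 0; add g_3 = x_2^{2}x_3 + 2x_2x_3^{2} to the basis.

The other S-polynomials (S(f_1,g_3), S(f_2,g_3)) all reduce to 0 modulo the current basis, so we have a Gröbner basis.
Inter-reduce: drop elements whose leading term is divisible by another's, tail-reduce, and make monic.
Reduced Gröbner basis: {x_2^{2}x_3 + 2x_2x_3^{2}, x_1x_2 + 2x_2x_3, x_1x_3 - x_2x_3}.

Buchberger on the second generating set:
h_1 = -18x_1x_2 - 39x_1x_3 + 3x_2x_3, LT = x_1x_2.
h_2 = -36x_1x_2 - 15x_1x_3 - 57x_2x_3, LT = x_1x_2.

S(h_1,h_2): lcm = x_1x_2. S = \tfrac{7}{4}x_1x_3 - \tfrac{7}{4}x_2x_3.
  reduce S modulo (h_1, h_2):
  remainder \tfrac{7}{4}x_1x_3 - \tfrac{7}{4}x_2x_3 ≠ 0; add k_3 = \tfrac{7}{4}x_1x_3 - \tfrac{7}{4}x_2x_3 to the basis.

S(h_1,k_3): lcm = x_1x_2x_3. S = x_2^{2}x_3 + \tfrac{13}{6}x_1x_3^{2} - \tfrac{1}{6}x_2x_3^{2}.
  reduce S modulo (h_1, h_2, k_3):
  remainder x_2^{2}x_3 + 2x_2x_3^{2} ≠ 0; add k_4 = x_2^{2}x_3 + 2x_2x_3^{2} to the basis.

The other S-polynomials (S(h_2,k_3), S(h_1,k_4), S(h_2,k_4), S(k_3,k_4)) all reduce to 0 modulo the current basis, so we have a Gröbner basis.
Inter-reduce: drop elements whose leading term is divisible by another's, tail-reduce, and make monic.
Reduced Gröbner basis: {x_2^{2}x_3 + 2x_2x_3^{2}, x_1x_2 + 2x_2x_3, x_1x_3 - x_2x_3}.

Same reduced basis, so the two generating sets span the same ideal.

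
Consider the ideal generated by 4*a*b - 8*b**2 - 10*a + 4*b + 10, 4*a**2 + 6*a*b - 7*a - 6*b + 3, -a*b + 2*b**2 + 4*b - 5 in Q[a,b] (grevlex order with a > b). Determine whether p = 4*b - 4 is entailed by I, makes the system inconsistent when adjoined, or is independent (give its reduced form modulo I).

First compute the reduced Gröbner basis of I by Buchberger's algorithm.
f_1 = 4*a*b - 8*b**2 - 10*a + 4*b + 10, LT = a*b.
f_2 = 4*a**2 + 6*a*b - 7*a - 6*b + 3, LT = a**2.
f_3 = -a*b + 2*b**2 + 4*b - 5, LT = a*b.

S(f_1,f_2): lcm = a**2*b. S = -7/2*a*b**2 - 5/2*a**2 + 11/4*a*b + 3/2*b**2 + 5/2*a - 3/4*b.
  leading term a*b**2: subtract (-7/8*b)·f_1 from -7/2*a*b**2 - 5/2*a**2 + 11/4*a*b + 3/2*b**2 + 5/2*a - 3/4*b → -7*b**3 - 5/2*a**2 - 6*a*b + 5*b**2 + 5/2*a + 8*b
  leading term b**3: no divisor's leading term divides it; move -7*b**3 to the remainder.
  leading term a**2: subtract (-5/8)·f_2 from -5/2*a**2 - 6*a*b + 5*b**2 + 5/2*a + 8*b → -9/4*a*b + 5*b**2 - 15/8*a + 17/4*b + 15/8
  leading term a*b: subtract (-9/16)·f_1 from -9/4*a*b + 5*b**2 - 15/8*a + 17/4*b + 15/8 → 1/2*b**2 - 15/2*a + 13/2*b + 15/2
  leading term b**2: no divisor's leading term divides it; move 1/2*b**2 to the remainder.
  leading term a: no divisor's leading term divides it; move -15/2*a to the remainder.
  leading term b: no divisor's leading term divides it; move 13/2*b to the remainder.
  leading term 1: no divisor's leading term divides it; move 15/2 to the remainder.
  remainder -7*b**3 + 1/2*b**2 - 15/2*a + 13/2*b + 15/2 ≠ 0; add h_4 = -7*b**3 + 1/2*b**2 - 15/2*a + 13/2*b + 15/2 to the basis.

S(f_1,f_3): lcm = a*b. S = -5/2*a + 5*b - 5/2.
  leading term a: no divisor's leading term divides it; move -5/2*a to the remainder.
  leading term b: no divisor's leading term divides it; move 5*b to the remainder.
  leading term 1: no divisor's leading term divides it; move -5/2 to the remainder.
  remainder -5/2*a + 5*b - 5/2 ≠ 0; add h_5 = -5/2*a + 5*b - 5/2 to the basis.

S(f_2,f_3): lcm = a**2*b. S = 7/2*a*b**2 + 9/4*a*b - 3/2*b**2 - 5*a + 3/4*b.
  leading term a*b**2: subtract (7/8*b)·f_1 from 7/2*a*b**2 + 9/4*a*b - 3/2*b**2 - 5*a + 3/4*b → 7*b**3 + 11*a*b - 5*b**2 - 5*a - 8*b
  leading term b**3: subtract (-1)·h_4 from 7*b**3 + 11*a*b - 5*b**2 - 5*a - 8*b → 11*a*b - 9/2*b**2 - 25/2*a - 3/2*b + 15/2
  leading term a*b: subtract (11/4)·f_1 from 11*a*b - 9/2*b**2 - 25/2*a - 3/2*b + 15/2 → 35/2*b**2 + 15*a - 25/2*b - 20
  leading term b**2: no divisor's leading term divides it; move 35/2*b**2 to the remainder.
  leading term a: subtract (-6)·h_5 from 15*a - 25/2*b - 20 → 35/2*b - 35
  leading term b: no divisor's leading term divides it; move 35/2*b to the remainder.
  leading term 1: no divisor's leading term divides it; move -35 to the remainder.
  remainder 35/2*b**2 + 35/2*b - 35 ≠ 0; add h_6 = 35/2*b**2 + 35/2*b - 35 to the basis.

S(f_3,h_4): lcm = a*b**3. S = -2*b**4 + 1/14*a*b**2 - 4*b**3 - 15/14*a**2 + 13/14*a*b + 5*b**2 + 15/14*a.
  leading term b**4: subtract (2/7*b)·h_4 from -2*b**4 + 1/14*a*b**2 - 4*b**3 - 15/14*a**2 + 13/14*a*b + 5*b**2 + 15/14*a → 1/14*a*b**2 - 29/7*b**3 - 15/14*a**2 + 43/14*a*b + 22/7*b**2 + 15/14*a - 15/7*b
  leading term a*b**2: subtract (1/56*b)·f_1 from 1/14*a*b**2 - 29/7*b**3 - 15/14*a**2 + 43/14*a*b + 22/7*b**2 + 15/14*a - 15/7*b → -4*b**3 - 15/14*a**2 + 13/4*a*b + 43/14*b**2 + 15/14*a - 65/28*b
  leading term b**3: subtract (4/7)·h_4 from -4*b**3 - 15/14*a**2 + 13/4*a*b + 43/14*b**2 + 15/14*a - 65/28*b → -15/14*a**2 + 13/4*a*b + 39/14*b**2 + 75/14*a - 169/28*b - 30/7
  leading term a**2: subtract (-15/56)·f_2 from -15/14*a**2 + 13/4*a*b + 39/14*b**2 + 75/14*a - 169/28*b - 30/7 → 34/7*a*b + 39/14*b**2 + 195/56*a - 107/14*b - 195/56
  leading term a*b: subtract (17/14)·f_1 from 34/7*a*b + 39/14*b**2 + 195/56*a - 107/14*b - 195/56 → 25/2*b**2 + 125/8*a - 25/2*b - 125/8
  leading term b**2: subtract (5/7)·h_6 from 25/2*b**2 + 125/8*a - 25/2*b - 125/8 → 125/8*a - 25*b + 75/8
  leading term a: subtract (-25/4)·h_5 from 125/8*a - 25*b + 75/8 → 25/4*b - 25/4
  leading term b: no divisor's leading term divides it; move 25/4*b to the remainder.
  leading term 1: no divisor's leading term divides it; move -25/4 to the remainder.
  remainder 25/4*b - 25/4 ≠ 0; add h_7 = 25/4*b - 25/4 to the basis.

The other S-polynomials (S(f_1,h_4), S(f_2,h_4), S(f_1,h_5), S(f_2,h_5), S(f_3,h_5), S(h_4,h_5), S(f_1,h_6), S(f_2,h_6), S(f_3,h_6), S(h_4,h_6), S(h_5,h_6), S(f_1,h_7), S(f_2,h_7), S(f_3,h_7), S(h_4,h_7), S(h_5,h_7), S(h_6,h_7)) all reduce to 0 modulo the current basis, so we have a Gröbner basis.
Inter-reduce: drop elements whose leading term is divisible by another's, tail-reduce, and make monic.
Reduced Gröbner basis: {a - 1, b - 1}.
Label its elements g_1 = a - 1, g_2 = b - 1.

Reduce p = 4*b - 4 modulo G:
  leading term b: subtract (4)·g_2 from 4*b - 4 → 0
  normal form = 0.
Since the normal form is 0, p ∈ I.

4*b - 4 lies in I (it reduces to 0).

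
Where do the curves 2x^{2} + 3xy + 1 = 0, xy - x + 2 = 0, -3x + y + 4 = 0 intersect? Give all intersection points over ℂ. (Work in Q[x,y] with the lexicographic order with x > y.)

Compute a lex Gröbner basis by Buchberger's algorithm.
f_1 = 2x^{2} + 3xy + 1, LT = x^{2}.
f_2 = xy - x + 2, LT = xy.
f_3 = -3x + y + 4, LT = x.

S(f_1,f_2): lcm = x^{2}y. S = x^{2} + \tfrac{3}{2}xy^{2} - 2x + \tfrac{1}{2}y.
  leading term x^{2}: subtract (\tfrac{1}{2})·f_1 from x^{2} + \tfrac{3}{2}xy^{2} - 2x + \tfrac{1}{2}y → \tfrac{3}{2}xy^{2} - \tfrac{3}{2}xy - 2x + \tfrac{1}{2}y - \tfrac{1}{2}
  leading term xy^{2}: subtract (\tfrac{3}{2}y)·f_2 from \tfrac{3}{2}xy^{2} - \tfrac{3}{2}xy - 2x + \tfrac{1}{2}y - \tfrac{1}{2} → -2x - \tfrac{5}{2}y - \tfrac{1}{2}
  leading term x: subtract (\tfrac{2}{3})·f_3 from -2x - \tfrac{5}{2}y - \tfrac{1}{2} → -\tfrac{19}{6}y - \tfrac{19}{6}
  leading term y: no divisor's leading term divides it; move -\tfrac{19}{6}y to the remainder.
  leading term 1: no divisor's leading term divides it; move -\tfrac{19}{6} to the remainder.
  remainder -\tfrac{19}{6}y - \tfrac{19}{6} ≠ 0; add h_4 = -\tfrac{19}{6}y - \tfrac{19}{6} to the basis.

The other S-polynomials (S(f_1,f_3), S(f_2,f_3), S(f_1,h_4), S(f_2,h_4), S(f_3,h_4)) all reduce to 0 modulo the current basis, so we have a Gröbner basis.
Inter-reduce: drop elements whose leading term is divisible by another's, tail-reduce, and make monic.
Reduced Gröbner basis: {x - 1, y + 1}.

Since the basis is lex-ordered, y + 1 is univariate in y. Its roots are {-1}. Back-substituting each root into the other basis elements fixes the other coordinates.
  y = -1: the earlier basis element becomes x - 1 = 0, giving x = 1 — point (1, -1).
A lex Gröbner basis triangularizes the system, enabling back-substitution.

{(1, -1)}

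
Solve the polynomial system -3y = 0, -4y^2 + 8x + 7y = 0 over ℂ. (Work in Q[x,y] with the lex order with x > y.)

Compute a lex Gröbner basis by Buchberger's algorithm.
f_1 = -3y, LT = y.
f_2 = 8x - 4y^2 + 7y, LT = x.

S(f_1,f_2): leading monomials are coprime, so the S-polynomial reduces to 0 (Buchberger's first criterion).
Every S-polynomial of the final basis reduces to 0, so we have a Gröbner basis.
Inter-reduce: drop elements whose leading term is divisible by another's, tail-reduce, and make monic.
Reduced Gröbner basis: {x, y}.

Elimination: the polynomial y lies in the elimination ideal for y, so y ∈ {0}. For each such y, the remaining basis elements (now univariate) give the rest of the solution.
  y = 0: the earlier basis element becomes x = 0, giving x = 0 — point (0, 0).
Each listed point satisfies every original equation (direct substitution).
Zero-dimensionality of the ideal guarantees finitely many solutions over ℂ.

{(0, 0)}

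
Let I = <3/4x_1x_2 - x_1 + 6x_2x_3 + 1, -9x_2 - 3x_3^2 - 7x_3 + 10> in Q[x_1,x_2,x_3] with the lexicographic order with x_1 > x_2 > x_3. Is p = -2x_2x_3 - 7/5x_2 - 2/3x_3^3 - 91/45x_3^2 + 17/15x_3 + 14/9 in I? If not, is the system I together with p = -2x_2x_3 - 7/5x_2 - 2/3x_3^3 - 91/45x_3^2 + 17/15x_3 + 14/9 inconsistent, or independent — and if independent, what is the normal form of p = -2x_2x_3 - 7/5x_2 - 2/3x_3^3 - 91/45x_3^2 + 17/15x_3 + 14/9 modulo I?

First compute the reduced Gröbner basis of I by Buchberger's algorithm.
f_1 = 3/4x_1x_2 - x_1 + 6x_2x_3 + 1, LT = x_1x_2.
f_2 = -9x_2 - 3x_3^2 - 7x_3 + 10, LT = x_2.

S(f_1,f_2): lcm = x_1x_2. S = -1/3x_1x_3^2 - 7/9x_1x_3 - 2/9x_1 + 8x_2x_3 + 4/3.
  leading term x_1x_3^2: no divisor's leading term divides it; move -1/3x_1x_3^2 to the remainder.
  leading term x_1x_3: no divisor's leading term divides it; move -7/9x_1x_3 to the remainder.
  leading term x_1: no divisor's leading term divides it; move -2/9x_1 to the remainder.
  leading term x_2x_3: subtract (-8/9x_3)·f_2 from 8x_2x_3 + 4/3 → -8/3x_3^3 - 56/9x_3^2 + 80/9x_3 + 4/3
  leading term x_3^3: no divisor's leading term divides it; move -8/3x_3^3 to the remainder.
  leading term x_3^2: no divisor's leading term divides it; move -56/9x_3^2 to the remainder.
  leading term x_3: no divisor's leading term divides it; move 80/9x_3 to the remainder.
  leading term 1: no divisor's leading term divides it; move 4/3 to the remainder.
  remainder -1/3x_1x_3^2 - 7/9x_1x_3 - 2/9x_1 - 8/3x_3^3 - 56/9x_3^2 + 80/9x_3 + 4/3 ≠ 0; add h_3 = -1/3x_1x_3^2 - 7/9x_1x_3 - 2/9x_1 - 8/3x_3^3 - 56/9x_3^2 + 80/9x_3 + 4/3 to the basis.

S(f_1,h_3): lcm = x_1x_2x_3^2. S = -7/3x_1x_2x_3 - 2/3x_1x_2 - 4/3x_1x_3^2 - 56/3x_2x_3^2 + 80/3x_2x_3 + 4x_2 + 4/3x_3^2.
  leading term x_1x_2x_3: subtract (-28/9x_3)·f_1 from -7/3x_1x_2x_3 - 2/3x_1x_2 - 4/3x_1x_3^2 - 56/3x_2x_3^2 + 80/3x_2x_3 + 4x_2 + 4/3x_3^2 → -2/3x_1x_2 - 4/3x_1x_3^2 - 28/9x_1x_3 + 80/3x_2x_3 + 4x_2 + 4/3x_3^2 + 28/9x_3
  leading term x_1x_2: subtract (-8/9)·f_1 from -2/3x_1x_2 - 4/3x_1x_3^2 - 28/9x_1x_3 + 80/3x_2x_3 + 4x_2 + 4/3x_3^2 + 28/9x_3 → -4/3x_1x_3^2 - 28/9x_1x_3 - 8/9x_1 + 32x_2x_3 + 4x_2 + 4/3x_3^2 + 28/9x_3 + 8/9
  leading term x_1x_3^2: subtract (4)·h_3 from -4/3x_1x_3^2 - 28/9x_1x_3 - 8/9x_1 + 32x_2x_3 + 4x_2 + 4/3x_3^2 + 28/9x_3 + 8/9 → 32x_2x_3 + 4x_2 + 32/3x_3^3 + 236/9x_3^2 - 292/9x_3 - 40/9
  leading term x_2x_3: subtract (-32/9x_3)·f_2 from 32x_2x_3 + 4x_2 + 32/3x_3^3 + 236/9x_3^2 - 292/9x_3 - 40/9 → 4x_2 + 4/3x_3^2 + 28/9x_3 - 40/9
  leading term x_2: subtract (-4/9)·f_2 from 4x_2 + 4/3x_3^2 + 28/9x_3 - 40/9 → 0
  remainder 0.

S(f_2,h_3): leading monomials are coprime, so the S-polynomial reduces to 0 (Buchberger's first criterion).
Every S-polynomial of the final basis reduces to 0, so we have a Gröbner basis.
Inter-reduce: drop elements whose leading term is divisible by another's, tail-reduce, and make monic.
Reduced Gröbner basis: {x_1x_3^2 + 7/3x_1x_3 + 2/3x_1 + 8x_3^3 + 56/3x_3^2 - 80/3x_3 - 4, x_2 + 1/3x_3^2 + 7/9x_3 - 10/9}.
Label its elements g_1 = x_1x_3^2 + 7/3x_1x_3 + 2/3x_1 + 8x_3^3 + 56/3x_3^2 - 80/3x_3 - 4, g_2 = x_2 + 1/3x_3^2 + 7/9x_3 - 10/9.

Reduce p = -2x_2x_3 - 7/5x_2 - 2/3x_3^3 - 91/45x_3^2 + 17/15x_3 + 14/9 modulo G:
  leading term x_2x_3: subtract (-2x_3)·g_2 from -2x_2x_3 - 7/5x_2 - 2/3x_3^3 - 91/45x_3^2 + 17/15x_3 + 14/9 → -7/5x_2 - 7/15x_3^2 - 49/45x_3 + 14/9
  leading term x_2: subtract (-7/5)·g_2 from -7/5x_2 - 7/15x_3^2 - 49/45x_3 + 14/9 → 0
  normal form = 0.
Since the normal form is 0, p ∈ I.

-2x_2x_3 - 7/5x_2 - 2/3x_3^3 - 91/45x_3^2 + 17/15x_3 + 14/9 lies in I (it reduces to 0).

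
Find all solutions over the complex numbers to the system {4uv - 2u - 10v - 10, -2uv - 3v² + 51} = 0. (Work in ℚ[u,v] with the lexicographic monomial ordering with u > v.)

{(4, 3), (5*sqrt(1033)/8 + 175/8, -25/12 + sqrt(1033)/12), (175/8 - 5*sqrt(1033)/8, -sqrt(1033)/12 - 25/12)}

Compute a lex Gröbner basis by Buchberger's algorithm.
f_1 = 4uv - 2u - 10v - 10, LT = uv.
f_2 = -2uv - 3v² + 51, LT = uv.

S(f_1,f_2): lcm = uv. S = -½u - 3/2v² - 5/2v + 23.
  leading term u: no divisor's leading term divides it; move -½u to the remainder.
  leading term v²: no divisor's leading term divides it; move -3/2v² to the remainder.
  leading term v: no divisor's leading term divides it; move -5/2v to the remainder.
  leading term 1: no divisor's leading term divides it; move 23 to the remainder.
  remainder -½u - 3/2v² - 5/2v + 23 ≠ 0; add h_3 = -½u - 3/2v² - 5/2v + 23 to the basis.

S(f_1,h_3): lcm = uv. S = -½u - 3v³ - 5v² + 87/2v - 5/2.
  leading term u: subtract (1)·h_3 from -½u - 3v³ - 5v² + 87/2v - 5/2 → -3v³ - 7/2v² + 46v - 51/2
  leading term v³: no divisor's leading term divides it; move -3v³ to the remainder.
  leading term v²: no divisor's leading term divides it; move -7/2v² to the remainder.
  leading term v: no divisor's leading term divides it; move 46v to the remainder.
  leading term 1: no divisor's leading term divides it; move -51/2 to the remainder.
  remainder -3v³ - 7/2v² + 46v - 51/2 ≠ 0; add h_4 = -3v³ - 7/2v² + 46v - 51/2 to the basis.

The other S-polynomials (S(f_2,h_3), S(f_1,h_4), S(f_2,h_4), S(h_3,h_4)) all reduce to 0 modulo the current basis, so we have a Gröbner basis.
Inter-reduce: drop elements whose leading term is divisible by another's, tail-reduce, and make monic.
Reduced Gröbner basis: {u + 3v² + 5v - 46, v³ + 7/6v² - 46/3v + 17/2}.

The lex basis is triangular: the last element involves only v. Solving v³ + 7/6v² - 46/3v + 17/2 = 0 gives v ∈ {3, -25/12 + sqrt(1033)/12, -sqrt(1033)/12 - 25/12}; substituting each value into the earlier elements determines the remaining variables.
  v = 3: the earlier basis element becomes u - 4 = 0, giving u = 4 — point (4, 3).
  v = -25/12 + sqrt(1033)/12: the earlier basis element becomes u - 175/8 - 5*sqrt(1033)/8 = 0, giving u = 5*sqrt(1033)/8 + 175/8 — point (5*sqrt(1033)/8 + 175/8, -25/12 + sqrt(1033)/12).
  v = -sqrt(1033)/12 - 25/12: the earlier basis element becomes u - 175/8 + 5*sqrt(1033)/8 = 0, giving u = 175/8 - 5*sqrt(1033)/8 — point (175/8 - 5*sqrt(1033)/8, -sqrt(1033)/12 - 25/12).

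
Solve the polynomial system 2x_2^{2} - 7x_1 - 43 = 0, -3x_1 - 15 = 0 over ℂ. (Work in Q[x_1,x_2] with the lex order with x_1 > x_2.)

Compute a lex Gröbner basis by Buchberger's algorithm.
f_1 = -7x_1 + 2x_2^{2} - 43, LT = x_1.
f_2 = -3x_1 - 15, LT = x_1.

S(f_1,f_2): lcm = x_1. S = -\tfrac{2}{7}x_2^{2} + \tfrac{8}{7}.
  reduce S modulo (f_1, f_2):
  remainder -\tfrac{2}{7}x_2^{2} + \tfrac{8}{7} ≠ 0; add h_3 = -\tfrac{2}{7}x_2^{2} + \tfrac{8}{7} to the basis.

The other S-polynomials (S(f_1,h_3), S(f_2,h_3)) all reduce to 0 modulo the current basis, so we have a Gröbner basis.
Inter-reduce: drop elements whose leading term is divisible by another's, tail-reduce, and make monic.
Reduced Gröbner basis: {x_1 + 5, x_2^{2} - 4}.

The lex basis is triangular: the last element involves only x_2. Solving x_2^{2} - 4 = 0 gives x_2 ∈ {-2, 2}; substituting each value into the earlier elements determines the remaining variables.
  x_2 = -2: the earlier basis element becomes x_1 + 5 = 0, giving x_1 = -5 — point (-5, -2).
  x_2 = 2: the earlier basis element becomes x_1 + 5 = 0, giving x_1 = -5 — point (-5, 2).

{(-5, -2), (-5, 2)}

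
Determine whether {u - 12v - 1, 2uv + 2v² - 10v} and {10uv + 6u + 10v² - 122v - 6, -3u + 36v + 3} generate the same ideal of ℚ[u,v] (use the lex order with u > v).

For a fixed monomial order, each ideal has a unique reduced Gröbner basis; comparing bases decides equality.
Buchberger on the first generating set:
f_1 = u - 12v - 1, LT = u.
f_2 = 2uv + 2v² - 10v, LT = uv.

S(f_1,f_2): lcm = uv. S = -13v² + 4v.
  reduce S modulo (f_1, f_2):
  remainder -13v² + 4v ≠ 0; add g_3 = -13v² + 4v to the basis.

The other S-polynomials (S(f_1,g_3), S(f_2,g_3)) all reduce to 0 modulo the current basis, so we have a Gröbner basis.
Inter-reduce: drop elements whose leading term is divisible by another's, tail-reduce, and make monic.
Reduced Gröbner basis: {u - 12v - 1, v² - 4/13v}.

Buchberger on the second generating set:
h_1 = 10uv + 6u + 10v² - 122v - 6, LT = uv.
h_2 = -3u + 36v + 3, LT = u.

S(h_1,h_2): lcm = uv. S = ⅗u + 13v² - 56/5v - ⅗.
  reduce S modulo (h_1, h_2):
  remainder 13v² - 4v ≠ 0; add k_3 = 13v² - 4v to the basis.

The other S-polynomials (S(h_1,k_3), S(h_2,k_3)) all reduce to 0 modulo the current basis, so we have a Gröbner basis.
Inter-reduce: drop elements whose leading term is divisible by another's, tail-reduce, and make monic.
Reduced Gröbner basis: {u - 12v - 1, v² - 4/13v}.

Same reduced basis, so the two generating sets span the same ideal.
The same test decides containment: I ⊆ J iff every generator of I reduces to 0 modulo a Gröbner basis of J.

Yes, the ideals are equal.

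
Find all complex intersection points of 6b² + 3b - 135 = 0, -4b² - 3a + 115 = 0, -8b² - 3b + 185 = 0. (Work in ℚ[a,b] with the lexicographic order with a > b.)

{(5, -5)}

Compute a lex Gröbner basis by Buchberger's algorithm.
f_1 = 6b² + 3b - 135, LT = b².
f_2 = -3a - 4b² + 115, LT = a.
f_3 = -8b² - 3b + 185, LT = b².

S(f_1,f_3): lcm = b². S = ⅛b + ⅝.
  leading term b: no divisor's leading term divides it; move ⅛b to the remainder.
  leading term 1: no divisor's leading term divides it; move ⅝ to the remainder.
  remainder ⅛b + ⅝ ≠ 0; add h_4 = ⅛b + ⅝ to the basis.

The other S-polynomials (S(f_1,f_2), S(f_2,f_3), S(f_1,h_4), S(f_2,h_4), S(f_3,h_4)) all reduce to 0 modulo the current basis, so we have a Gröbner basis.
Inter-reduce: drop elements whose leading term is divisible by another's, tail-reduce, and make monic.
Reduced Gröbner basis: {a - 5, b + 5}.

Since the basis is lex-ordered, b + 5 is univariate in b. Its roots are {-5}. Back-substituting each root into the other basis elements fixes the other coordinates.
  b = -5: the earlier basis element becomes a - 5 = 0, giving a = 5 — point (5, -5).
Check: every point annihilates each of the original generators.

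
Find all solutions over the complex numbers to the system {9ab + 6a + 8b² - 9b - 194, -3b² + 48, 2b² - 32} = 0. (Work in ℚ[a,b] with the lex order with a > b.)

Compute a lex Gröbner basis by Buchberger's algorithm.
f_1 = 9ab + 6a + 8b² - 9b - 194, LT = ab.
f_2 = -3b² + 48, LT = b².
f_3 = 2b² - 32, LT = b².

S(f_1,f_2): lcm = ab². S = ⅔ab + 16a + 8/9b³ - b² - 194/9b.
  reduce S modulo (f_1, f_2, f_3):
  remainder 140/9a - 20/3b - 100/9 ≠ 0; add h_4 = 140/9a - 20/3b - 100/9 to the basis.

The other S-polynomials (S(f_1,f_3), S(f_2,f_3), S(f_1,h_4), S(f_2,h_4), S(f_3,h_4)) all reduce to 0 modulo the current basis, so we have a Gröbner basis.
Inter-reduce: drop elements whose leading term is divisible by another's, tail-reduce, and make monic.
Reduced Gröbner basis: {a - 3/7b - 5/7, b² - 16}.

From the last basis element, b² - 16 = 0, so b takes values in {-4, 4}. Each choice, substituted upward through the basis, yields the corresponding point(s) of the solution set.
  b = -4: the earlier basis element becomes a + 1 = 0, giving a = -1 — point (-1, -4).
  b = 4: the earlier basis element becomes a - 17/7 = 0, giving a = 17/7 — point (17/7, 4).

{(-1, -4), (17/7, 4)}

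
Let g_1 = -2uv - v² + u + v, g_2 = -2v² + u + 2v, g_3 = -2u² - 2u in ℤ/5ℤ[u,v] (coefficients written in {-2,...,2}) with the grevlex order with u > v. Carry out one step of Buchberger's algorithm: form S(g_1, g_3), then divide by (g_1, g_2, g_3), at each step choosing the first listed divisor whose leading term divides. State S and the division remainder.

lcm(LM(g_1), LM(g_3)) = u²v.
S = (lcm/LT(g_1))·g_1 − (lcm/LT(g_3))·g_3 = -2uv² + 2u² + uv.
Reduce S modulo (g_1, g_2, g_3) in that order:
  leading term uv²: subtract (v)·g_1 from -2uv² + 2u² + uv → v³ + 2u² - v²
  leading term v³: subtract (2v)·g_2 from v³ + 2u² - v² → 2u² - 2uv
  leading term u²: subtract (-1)·g_3 from 2u² - 2uv → -2uv - 2u
  leading term uv: subtract (1)·g_1 from -2uv - 2u → v² + 2u - v
  leading term v²: subtract (2)·g_2 from v² + 2u - v → 0
The remainder is 0, so this S-polynomial contributes no new basis element.

S(g_1, g_3) = -2uv² + 2u² + uv; remainder on division = 0.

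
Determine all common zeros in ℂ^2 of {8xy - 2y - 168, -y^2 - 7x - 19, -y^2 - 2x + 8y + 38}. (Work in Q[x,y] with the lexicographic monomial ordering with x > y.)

{(-5, -4)}

Compute a lex Gröbner basis by Buchberger's algorithm.
f_1 = 8xy - 2y - 168, LT = xy.
f_2 = -7x - y^2 - 19, LT = x.
f_3 = -2x - y^2 + 8y + 38, LT = x.

S(f_1,f_2): lcm = xy. S = -1/7y^3 - 83/28y - 21.
  reduce S modulo (f_1, f_2, f_3):
  remainder -1/7y^3 - 83/28y - 21 ≠ 0; add h_4 = -1/7y^3 - 83/28y - 21 to the basis.

S(f_1,f_3): lcm = xy. S = -1/2y^3 + 4y^2 + 75/4y - 21.
  reduce S modulo (f_1, f_2, f_3, h_4):
  remainder 4y^2 + 233/8y + 105/2 ≠ 0; add h_5 = 4y^2 + 233/8y + 105/2 to the basis.

S(f_2,f_3): lcm = x. S = -5/14y^2 + 4y + 152/7.
  reduce S modulo (f_1, f_2, f_3, h_4, h_5):
  remainder 2957/448y + 2957/112 ≠ 0; add h_6 = 2957/448y + 2957/112 to the basis.

The other S-polynomials (S(f_1,h_4), S(f_2,h_4), S(f_3,h_4), S(f_1,h_5), S(f_2,h_5), S(f_3,h_5), S(h_4,h_5), S(f_1,h_6), S(f_2,h_6), S(f_3,h_6), S(h_4,h_6), S(h_5,h_6)) all reduce to 0 modulo the current basis, so we have a Gröbner basis.
Inter-reduce: drop elements whose leading term is divisible by another's, tail-reduce, and make monic.
Reduced Gröbner basis: {x + 5, y + 4}.

Elimination: the polynomial y + 4 lies in the elimination ideal for y, so y ∈ {-4}. For each such y, the remaining basis elements (now univariate) give the rest of the solution.
  y = -4: the earlier basis element becomes x + 5 = 0, giving x = -5 — point (-5, -4).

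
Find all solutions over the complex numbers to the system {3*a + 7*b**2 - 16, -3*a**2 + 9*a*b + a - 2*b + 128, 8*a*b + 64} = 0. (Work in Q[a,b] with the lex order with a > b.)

Compute a lex Gröbner basis by Buchberger's algorithm.
f_1 = 3*a + 7*b**2 - 16, LT = a.
f_2 = -3*a**2 + 9*a*b + a - 2*b + 128, LT = a**2.
f_3 = 8*a*b + 64, LT = a*b.

S(f_1,f_2): lcm = a**2. S = 7/3*a*b**2 + 3*a*b - 5*a - 2/3*b + 128/3.
  leading term a*b**2: subtract (7/9*b**2)·f_1 from 7/3*a*b**2 + 3*a*b - 5*a - 2/3*b + 128/3 → 3*a*b - 5*a - 49/9*b**4 + 112/9*b**2 - 2/3*b + 128/3
  leading term a*b: subtract (b)·f_1 from 3*a*b - 5*a - 49/9*b**4 + 112/9*b**2 - 2/3*b + 128/3 → -5*a - 49/9*b**4 - 7*b**3 + 112/9*b**2 + 46/3*b + 128/3
  leading term a: subtract (-5/3)·f_1 from -5*a - 49/9*b**4 - 7*b**3 + 112/9*b**2 + 46/3*b + 128/3 → -49/9*b**4 - 7*b**3 + 217/9*b**2 + 46/3*b + 16
  leading term b**4: no divisor's leading term divides it; move -49/9*b**4 to the remainder.
  leading term b**3: no divisor's leading term divides it; move -7*b**3 to the remainder.
  leading term b**2: no divisor's leading term divides it; move 217/9*b**2 to the remainder.
  leading term b: no divisor's leading term divides it; move 46/3*b to the remainder.
  leading term 1: no divisor's leading term divides it; move 16 to the remainder.
  remainder -49/9*b**4 - 7*b**3 + 217/9*b**2 + 46/3*b + 16 ≠ 0; add h_4 = -49/9*b**4 - 7*b**3 + 217/9*b**2 + 46/3*b + 16 to the basis.

S(f_1,f_3): lcm = a*b. S = 7/3*b**3 - 16/3*b - 8.
  leading term b**3: no divisor's leading term divides it; move 7/3*b**3 to the remainder.
  leading term b: no divisor's leading term divides it; move -16/3*b to the remainder.
  leading term 1: no divisor's leading term divides it; move -8 to the remainder.
  remainder 7/3*b**3 - 16/3*b - 8 ≠ 0; add h_5 = 7/3*b**3 - 16/3*b - 8 to the basis.

S(f_2,f_3): lcm = a**2*b. S = -3*a*b**2 - 1/3*a*b - 8*a + 2/3*b**2 - 128/3*b.
  leading term a*b**2: subtract (-b**2)·f_1 from -3*a*b**2 - 1/3*a*b - 8*a + 2/3*b**2 - 128/3*b → -1/3*a*b - 8*a + 7*b**4 - 46/3*b**2 - 128/3*b
  leading term a*b: subtract (-1/9*b)·f_1 from -1/3*a*b - 8*a + 7*b**4 - 46/3*b**2 - 128/3*b → -8*a + 7*b**4 + 7/9*b**3 - 46/3*b**2 - 400/9*b
  leading term a: subtract (-8/3)·f_1 from -8*a + 7*b**4 + 7/9*b**3 - 46/3*b**2 - 400/9*b → 7*b**4 + 7/9*b**3 + 10/3*b**2 - 400/9*b - 128/3
  leading term b**4: subtract (-9/7)·h_4 from 7*b**4 + 7/9*b**3 + 10/3*b**2 - 400/9*b - 128/3 → -74/9*b**3 + 103/3*b**2 - 1558/63*b - 464/21
  leading term b**3: subtract (-74/21)·h_5 from -74/9*b**3 + 103/3*b**2 - 1558/63*b - 464/21 → 103/3*b**2 - 914/21*b - 352/7
  leading term b**2: no divisor's leading term divides it; move 103/3*b**2 to the remainder.
  leading term b: no divisor's leading term divides it; move -914/21*b to the remainder.
  leading term 1: no divisor's leading term divides it; move -352/7 to the remainder.
  remainder 103/3*b**2 - 914/21*b - 352/7 ≠ 0; add h_6 = 103/3*b**2 - 914/21*b - 352/7 to the basis.

S(f_3,h_4): lcm = a*b**4. S = -9/7*a*b**3 + 31/7*a*b**2 + 138/49*a*b + 144/49*a + 8*b**3.
  leading term a*b**3: subtract (-3/7*b**3)·f_1 from -9/7*a*b**3 + 31/7*a*b**2 + 138/49*a*b + 144/49*a + 8*b**3 → 31/7*a*b**2 + 138/49*a*b + 144/49*a + 3*b**5 + 8/7*b**3
  leading term a*b**2: subtract (31/21*b**2)·f_1 from 31/7*a*b**2 + 138/49*a*b + 144/49*a + 3*b**5 + 8/7*b**3 → 138/49*a*b + 144/49*a + 3*b**5 - 31/3*b**4 + 8/7*b**3 + 496/21*b**2
  leading term a*b: subtract (46/49*b)·f_1 from 138/49*a*b + 144/49*a + 3*b**5 - 31/3*b**4 + 8/7*b**3 + 496/21*b**2 → 144/49*a + 3*b**5 - 31/3*b**4 - 38/7*b**3 + 496/21*b**2 + 736/49*b
  leading term a: subtract (48/49)·f_1 from 144/49*a + 3*b**5 - 31/3*b**4 - 38/7*b**3 + 496/21*b**2 + 736/49*b → 3*b**5 - 31/3*b**4 - 38/7*b**3 + 352/21*b**2 + 736/49*b + 768/49
  leading term b**5: subtract (-27/49*b)·h_4 from 3*b**5 - 31/3*b**4 - 38/7*b**3 + 352/21*b**2 + 736/49*b + 768/49 → -298/21*b**4 + 55/7*b**3 + 3706/147*b**2 + 1168/49*b + 768/49
  leading term b**4: subtract (894/343)·h_4 from -298/21*b**4 + 55/7*b**3 + 3706/147*b**2 + 1168/49*b + 768/49 → 1279/49*b**3 - 1844/49*b**2 - 5532/343*b - 8928/343
  leading term b**3: subtract (3837/343)·h_5 from 1279/49*b**3 - 1844/49*b**2 - 5532/343*b - 8928/343 → -1844/49*b**2 + 14932/343*b + 21768/343
  leading term b**2: subtract (-5532/5047)·h_6 from -1844/49*b**2 + 14932/343*b + 21768/343 → -21060/5047*b + 42120/5047
  leading term b: no divisor's leading term divides it; move -21060/5047*b to the remainder.
  leading term 1: no divisor's leading term divides it; move 42120/5047 to the remainder.
  remainder -21060/5047*b + 42120/5047 ≠ 0; add h_7 = -21060/5047*b + 42120/5047 to the basis.

The other S-polynomials (S(f_1,h_4), S(f_2,h_4), S(f_1,h_5), S(f_2,h_5), S(f_3,h_5), S(h_4,h_5), S(f_1,h_6), S(f_2,h_6), S(f_3,h_6), S(h_4,h_6), S(h_5,h_6), S(f_1,h_7), S(f_2,h_7), S(f_3,h_7), S(h_4,h_7), S(h_5,h_7), S(h_6,h_7)) all reduce to 0 modulo the current basis, so we have a Gröbner basis.
Inter-reduce: drop elements whose leading term is divisible by another's, tail-reduce, and make monic.
Reduced Gröbner basis: {a + 4, b - 2}.

The lex basis is triangular: the last element involves only b. Solving b - 2 = 0 gives b ∈ {2}; substituting each value into the earlier elements determines the remaining variables.
  b = 2: the earlier basis element becomes a + 4 = 0, giving a = -4 — point (-4, 2).
Substituting each solution back into the original system confirms all equations vanish.
A lex Gröbner basis triangularizes the system, enabling back-substitution.

{(-4, 2)}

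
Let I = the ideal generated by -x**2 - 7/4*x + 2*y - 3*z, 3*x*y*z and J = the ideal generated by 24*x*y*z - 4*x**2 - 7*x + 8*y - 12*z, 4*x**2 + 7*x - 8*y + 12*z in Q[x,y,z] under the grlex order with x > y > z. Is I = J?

Two ideals are equal iff their reduced Gröbner bases coincide (the reduced basis is unique for a fixed ordering).
Buchberger on the first generating set:
f_1 = -x**2 - 7/4*x + 2*y - 3*z, LT = x**2.
f_2 = 3*x*y*z, LT = x*y*z.

S(f_1,f_2): lcm = x**2*y*z. S = 7/4*x*y*z - 2*y**2*z + 3*y*z**2.
  reduce S modulo (f_1, f_2):
  remainder -2*y**2*z + 3*y*z**2 ≠ 0; add g_3 = -2*y**2*z + 3*y*z**2 to the basis.

The other S-polynomials (S(f_1,g_3), S(f_2,g_3)) all reduce to 0 modulo the current basis, so we have a Gröbner basis.
Inter-reduce: drop elements whose leading term is divisible by another's, tail-reduce, and make monic.
Reduced Gröbner basis: {x*y*z, y**2*z - 3/2*y*z**2, x**2 + 7/4*x - 2*y + 3*z}.

Buchberger on the second generating set:
h_1 = 24*x*y*z - 4*x**2 - 7*x + 8*y - 12*z, LT = x*y*z.
h_2 = 4*x**2 + 7*x - 8*y + 12*z, LT = x**2.

S(h_1,h_2): lcm = x**2*y*z. S = -1/6*x**3 - 7/4*x*y*z + 2*y**2*z - 3*y*z**2 - 7/24*x**2 + 1/3*x*y - 1/2*x*z.
  reduce S modulo (h_1, h_2):
  remainder 2*y**2*z - 3*y*z**2 ≠ 0; add k_3 = 2*y**2*z - 3*y*z**2 to the basis.

The other S-polynomials (S(h_1,k_3), S(h_2,k_3)) all reduce to 0 modulo the current basis, so we have a Gröbner basis.
Inter-reduce: drop elements whose leading term is divisible by another's, tail-reduce, and make monic.
Reduced Gröbner basis: {x*y*z, y**2*z - 3/2*y*z**2, x**2 + 7/4*x - 2*y + 3*z}.

Same reduced basis, so the two generating sets span the same ideal.

Yes, the ideals are equal.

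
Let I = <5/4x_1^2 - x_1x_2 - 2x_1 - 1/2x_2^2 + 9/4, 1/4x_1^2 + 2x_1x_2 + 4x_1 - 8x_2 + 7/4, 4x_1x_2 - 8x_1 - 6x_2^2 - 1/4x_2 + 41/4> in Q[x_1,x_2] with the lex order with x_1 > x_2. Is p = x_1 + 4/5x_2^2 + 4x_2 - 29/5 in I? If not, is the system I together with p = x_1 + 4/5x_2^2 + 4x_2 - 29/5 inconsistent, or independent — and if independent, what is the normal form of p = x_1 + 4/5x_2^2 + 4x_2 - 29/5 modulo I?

x_1 + 4/5x_2^2 + 4x_2 - 29/5 lies in I (it reduces to 0).

First compute the reduced Gröbner basis of I by Buchberger's algorithm.
f_1 = 5/4x_1^2 - x_1x_2 - 2x_1 - 1/2x_2^2 + 9/4, LT = x_1^2.
f_2 = 1/4x_1^2 + 2x_1x_2 + 4x_1 - 8x_2 + 7/4, LT = x_1^2.
f_3 = 4x_1x_2 - 8x_1 - 6x_2^2 - 1/4x_2 + 41/4, LT = x_1x_2.

S(f_1,f_2): lcm = x_1^2. S = -44/5x_1x_2 - 88/5x_1 - 2/5x_2^2 + 32x_2 - 26/5.
  leading term x_1x_2: subtract (-11/5)·f_3 from -44/5x_1x_2 - 88/5x_1 - 2/5x_2^2 + 32x_2 - 26/5 → -176/5x_1 - 68/5x_2^2 + 629/20x_2 + 347/20
  leading term x_1: no divisor's leading term divides it; move -176/5x_1 to the remainder.
  leading term x_2^2: no divisor's leading term divides it; move -68/5x_2^2 to the remainder.
  leading term x_2: no divisor's leading term divides it; move 629/20x_2 to the remainder.
  leading term 1: no divisor's leading term divides it; move 347/20 to the remainder.
  remainder -176/5x_1 - 68/5x_2^2 + 629/20x_2 + 347/20 ≠ 0; add h_4 = -176/5x_1 - 68/5x_2^2 + 629/20x_2 + 347/20 to the basis.

S(f_1,f_3): lcm = x_1^2x_2. S = 2x_1^2 + 7/10x_1x_2^2 - 123/80x_1x_2 - 41/16x_1 - 2/5x_2^3 + 9/5x_2.
  leading term x_1^2: subtract (8/5)·f_1 from 2x_1^2 + 7/10x_1x_2^2 - 123/80x_1x_2 - 41/16x_1 - 2/5x_2^3 + 9/5x_2 → 7/10x_1x_2^2 + 1/16x_1x_2 + 51/80x_1 - 2/5x_2^3 + 4/5x_2^2 + 9/5x_2 - 18/5
  leading term x_1x_2^2: subtract (7/40x_2)·f_3 from 7/10x_1x_2^2 + 1/16x_1x_2 + 51/80x_1 - 2/5x_2^3 + 4/5x_2^2 + 9/5x_2 - 18/5 → 117/80x_1x_2 + 51/80x_1 + 13/20x_2^3 + 27/32x_2^2 + 1/160x_2 - 18/5
  leading term x_1x_2: subtract (117/320)·f_3 from 117/80x_1x_2 + 51/80x_1 + 13/20x_2^3 + 27/32x_2^2 + 1/160x_2 - 18/5 → 57/16x_1 + 13/20x_2^3 + 243/80x_2^2 + 25/256x_2 - 1881/256
  leading term x_1: subtract (-285/2816)·h_4 from 57/16x_1 + 13/20x_2^3 + 243/80x_2^2 + 25/256x_2 - 1881/256 → 13/20x_2^3 + 5847/3520x_2^2 + 36953/11264x_2 - 62985/11264
  leading term x_2^3: no divisor's leading term divides it; move 13/20x_2^3 to the remainder.
  leading term x_2^2: no divisor's leading term divides it; move 5847/3520x_2^2 to the remainder.
  leading term x_2: no divisor's leading term divides it; move 36953/11264x_2 to the remainder.
  leading term 1: no divisor's leading term divides it; move -62985/11264 to the remainder.
  remainder 13/20x_2^3 + 5847/3520x_2^2 + 36953/11264x_2 - 62985/11264 ≠ 0; add h_5 = 13/20x_2^3 + 5847/3520x_2^2 + 36953/11264x_2 - 62985/11264 to the basis.

S(f_2,f_3): lcm = x_1^2x_2. S = 2x_1^2 + 19/2x_1x_2^2 + 257/16x_1x_2 - 41/16x_1 - 32x_2^2 + 7x_2.
  leading term x_1^2: subtract (8/5)·f_1 from 2x_1^2 + 19/2x_1x_2^2 + 257/16x_1x_2 - 41/16x_1 - 32x_2^2 + 7x_2 → 19/2x_1x_2^2 + 1413/80x_1x_2 + 51/80x_1 - 156/5x_2^2 + 7x_2 - 18/5
  leading term x_1x_2^2: subtract (19/8x_2)·f_3 from 19/2x_1x_2^2 + 1413/80x_1x_2 + 51/80x_1 - 156/5x_2^2 + 7x_2 - 18/5 → 2933/80x_1x_2 + 51/80x_1 + 57/4x_2^3 - 4897/160x_2^2 - 555/32x_2 - 18/5
  leading term x_1x_2: subtract (2933/320)·f_3 from 2933/80x_1x_2 + 51/80x_1 + 57/4x_2^3 - 4897/160x_2^2 - 555/32x_2 - 18/5 → 5917/80x_1 + 57/4x_2^3 + 1951/80x_2^2 - 19267/1280x_2 - 124861/1280
  leading term x_1: subtract (-5917/2816)·h_4 from 5917/80x_1 + 57/4x_2^3 + 1951/80x_2^2 - 19267/1280x_2 - 124861/1280 → 57/4x_2^3 - 2949/704x_2^2 + 574809/11264x_2 - 688137/11264
  leading term x_2^3: subtract (285/13)·h_5 from 57/4x_2^3 - 2949/704x_2^2 + 574809/11264x_2 - 688137/11264 → -11613/286x_2^2 - 191193/9152x_2 + 43293/704
  leading term x_2^2: no divisor's leading term divides it; move -11613/286x_2^2 to the remainder.
  leading term x_2: no divisor's leading term divides it; move -191193/9152x_2 to the remainder.
  leading term 1: no divisor's leading term divides it; move 43293/704 to the remainder.
  remainder -11613/286x_2^2 - 191193/9152x_2 + 43293/704 ≠ 0; add h_6 = -11613/286x_2^2 - 191193/9152x_2 + 43293/704 to the basis.

S(f_1,h_4): lcm = x_1^2. S = -17/44x_1x_2^2 + 329/3520x_1x_2 - 3897/3520x_1 - 2/5x_2^2 + 9/5.
  leading term x_1x_2^2: subtract (-17/176x_2)·f_3 from -17/44x_1x_2^2 + 329/3520x_1x_2 - 3897/3520x_1 - 2/5x_2^2 + 9/5 → -2391/3520x_1x_2 - 3897/3520x_1 - 51/88x_2^3 - 1493/3520x_2^2 + 697/704x_2 + 9/5
  leading term x_1x_2: subtract (-2391/14080)·f_3 from -2391/3520x_1x_2 - 3897/3520x_1 - 51/88x_2^3 - 1493/3520x_2^2 + 697/704x_2 + 9/5 → -789/320x_1 - 51/88x_2^3 - 10159/7040x_2^2 + 53369/56320x_2 + 199407/56320
  leading term x_1: subtract (789/11264)·h_4 from -789/320x_1 - 51/88x_2^3 - 10159/7040x_2^2 + 53369/56320x_2 + 199407/56320 → -51/88x_2^3 - 1381/2816x_2^2 - 56561/45056x_2 + 104769/45056
  leading term x_2^3: subtract (-255/286)·h_5 from -51/88x_2^3 - 1381/2816x_2^2 - 56561/45056x_2 + 104769/45056 → 398911/402688x_2^2 + 10757807/6443008x_2 - 1318491/495616
  leading term x_2^2: subtract (-398911/16351104)·h_6 from 398911/402688x_2^2 + 10757807/6443008x_2 - 1318491/495616 → 404642971/348823552x_2 - 404642971/348823552
  leading term x_2: no divisor's leading term divides it; move 404642971/348823552x_2 to the remainder.
  leading term 1: no divisor's leading term divides it; move -404642971/348823552 to the remainder.
  remainder 404642971/348823552x_2 - 404642971/348823552 ≠ 0; add h_7 = 404642971/348823552x_2 - 404642971/348823552 to the basis.

The other S-polynomials (S(f_2,h_4), S(f_3,h_4), S(f_1,h_5), S(f_2,h_5), S(f_3,h_5), S(h_4,h_5), S(f_1,h_6), S(f_2,h_6), S(f_3,h_6), S(h_4,h_6), S(h_5,h_6), S(f_1,h_7), S(f_2,h_7), S(f_3,h_7), S(h_4,h_7), S(h_5,h_7), S(h_6,h_7)) all reduce to 0 modulo the current basis, so we have a Gröbner basis.
Inter-reduce: drop elements whose leading term is divisible by another's, tail-reduce, and make monic.
Reduced Gröbner basis: {x_1 - 1, x_2 - 1}.
Label its elements g_1 = x_1 - 1, g_2 = x_2 - 1.

Reduce p = x_1 + 4/5x_2^2 + 4x_2 - 29/5 modulo G:
  leading term x_1: subtract (1)·g_1 from x_1 + 4/5x_2^2 + 4x_2 - 29/5 → 4/5x_2^2 + 4x_2 - 24/5
  leading term x_2^2: subtract (4/5x_2)·g_2 from 4/5x_2^2 + 4x_2 - 24/5 → 24/5x_2 - 24/5
  leading term x_2: subtract (24/5)·g_2 from 24/5x_2 - 24/5 → 0
  normal form = 0.
Since the normal form is 0, p ∈ I.

The remainder on division by a Gröbner basis is unique — it is the normal form.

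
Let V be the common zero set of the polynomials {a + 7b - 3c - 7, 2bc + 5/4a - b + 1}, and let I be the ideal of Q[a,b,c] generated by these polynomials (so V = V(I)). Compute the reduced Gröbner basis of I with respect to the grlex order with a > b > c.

This is the nonlinear analogue of row-reducing a linear system.

f_1 = a + 7b - 3c - 7, LT = a.
f_2 = 2bc + 5/4a - b + 1, LT = bc.

S(f_1,f_2): leading monomials are coprime, so the S-polynomial reduces to 0 (Buchberger's first criterion).
Every S-polynomial of the final basis reduces to 0, so we have a Gröbner basis.

G = {bc - 39/8b + 15/8c + 39/8, a + 7b - 3c - 7}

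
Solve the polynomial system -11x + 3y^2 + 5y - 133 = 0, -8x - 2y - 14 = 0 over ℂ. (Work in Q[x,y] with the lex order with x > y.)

{(7/48, -91/12), (-3, 5)}

Compute a lex Gröbner basis by Buchberger's algorithm.
f_1 = -11x + 3y^2 + 5y - 133, LT = x.
f_2 = -8x - 2y - 14, LT = x.

S(f_1,f_2): lcm = x. S = -3/11y^2 - 31/44y + 455/44.
  leading term y^2: no divisor's leading term divides it; move -3/11y^2 to the remainder.
  leading term y: no divisor's leading term divides it; move -31/44y to the remainder.
  leading term 1: no divisor's leading term divides it; move 455/44 to the remainder.
  remainder -3/11y^2 - 31/44y + 455/44 ≠ 0; add h_3 = -3/11y^2 - 31/44y + 455/44 to the basis.

S(f_1,h_3): leading monomials are coprime, so the S-polynomial reduces to 0 (Buchberger's first criterion).
S(f_2,h_3): leading monomials are coprime, so the S-polynomial reduces to 0 (Buchberger's first criterion).
Every S-polynomial of the final basis reduces to 0, so we have a Gröbner basis.
Inter-reduce: drop elements whose leading term is divisible by another's, tail-reduce, and make monic.
Reduced Gröbner basis: {x + 1/4y + 7/4, y^2 + 31/12y - 455/12}.

The lex basis is triangular: the last element involves only y. Solving y^2 + 31/12y - 455/12 = 0 gives y ∈ {-91/12, 5}; substituting each value into the earlier elements determines the remaining variables.
  y = -91/12: the earlier basis element becomes x - 7/48 = 0, giving x = 7/48 — point (7/48, -91/12).
  y = 5: the earlier basis element becomes x + 3 = 0, giving x = -3 — point (-3, 5).
Substituting each solution back into the original system confirms all equations vanish.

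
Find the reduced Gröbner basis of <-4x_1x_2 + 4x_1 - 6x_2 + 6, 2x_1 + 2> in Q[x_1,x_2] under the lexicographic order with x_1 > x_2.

The reduced Gröbner basis is the canonical form of the ideal for this ordering.

f_1 = -4x_1x_2 + 4x_1 - 6x_2 + 6, LT = x_1x_2.
f_2 = 2x_1 + 2, LT = x_1.

S(f_1,f_2): lcm = x_1x_2. S = -x_1 + 1/2x_2 - 3/2.
  reduce S modulo (f_1, f_2):
  remainder 1/2x_2 - 1/2 ≠ 0; add g_3 = 1/2x_2 - 1/2 to the basis.

The other S-polynomials (S(f_1,g_3), S(f_2,g_3)) all reduce to 0 modulo the current basis, so we have a Gröbner basis.
Inter-reduce: drop elements whose leading term is divisible by another's, tail-reduce, and make monic.

G = {x_1 + 1, x_2 - 1}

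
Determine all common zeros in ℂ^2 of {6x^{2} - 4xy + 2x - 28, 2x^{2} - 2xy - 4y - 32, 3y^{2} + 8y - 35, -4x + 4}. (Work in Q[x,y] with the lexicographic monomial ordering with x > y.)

{(1, -5)}

Compute a lex Gröbner basis by Buchberger's algorithm.
f_1 = 6x^{2} - 4xy + 2x - 28, LT = x^{2}.
f_2 = 2x^{2} - 2xy - 4y - 32, LT = x^{2}.
f_3 = 3y^{2} + 8y - 35, LT = y^{2}.
f_4 = -4x + 4, LT = x.

S(f_1,f_2): lcm = x^{2}. S = \tfrac{1}{3}xy + \tfrac{1}{3}x + 2y + \tfrac{34}{3}.
  leading term xy: subtract (-\tfrac{1}{12}y)·f_4 from \tfrac{1}{3}xy + \tfrac{1}{3}x + 2y + \tfrac{34}{3} → \tfrac{1}{3}x + \tfrac{7}{3}y + \tfrac{34}{3}
  leading term x: subtract (-\tfrac{1}{12})·f_4 from \tfrac{1}{3}x + \tfrac{7}{3}y + \tfrac{34}{3} → \tfrac{7}{3}y + \tfrac{35}{3}
  leading term y: no divisor's leading term divides it; move \tfrac{7}{3}y to the remainder.
  leading term 1: no divisor's leading term divides it; move \tfrac{35}{3} to the remainder.
  remainder \tfrac{7}{3}y + \tfrac{35}{3} ≠ 0; add h_5 = \tfrac{7}{3}y + \tfrac{35}{3} to the basis.

The other S-polynomials (S(f_1,f_3), S(f_1,f_4), S(f_2,f_3), S(f_2,f_4), S(f_3,f_4), S(f_1,h_5), S(f_2,h_5), S(f_3,h_5), S(f_4,h_5)) all reduce to 0 modulo the current basis, so we have a Gröbner basis.
Inter-reduce: drop elements whose leading term is divisible by another's, tail-reduce, and make monic.
Reduced Gröbner basis: {x - 1, y + 5}.

Elimination: the polynomial y + 5 lies in the elimination ideal for y, so y ∈ {-5}. For each such y, the remaining basis elements (now univariate) give the rest of the solution.
  y = -5: the earlier basis element becomes x - 1 = 0, giving x = 1 — point (1, -5).
Substituting each solution back into the original system confirms all equations vanish.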